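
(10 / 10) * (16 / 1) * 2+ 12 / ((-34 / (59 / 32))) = 8527 / 272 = 31.35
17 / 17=1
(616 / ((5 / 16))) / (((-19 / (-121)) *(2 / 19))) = 119257.60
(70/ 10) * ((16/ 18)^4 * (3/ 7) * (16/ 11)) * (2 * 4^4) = 33554432/ 24057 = 1394.79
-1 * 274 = -274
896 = 896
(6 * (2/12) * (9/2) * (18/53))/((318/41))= 1107/5618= 0.20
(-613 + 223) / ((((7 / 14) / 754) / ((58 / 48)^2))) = -20608705 / 24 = -858696.04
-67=-67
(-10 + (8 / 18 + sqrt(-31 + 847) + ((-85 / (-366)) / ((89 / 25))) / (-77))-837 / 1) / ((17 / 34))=-6369993229 / 3762297 + 8 * sqrt(51)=-1635.98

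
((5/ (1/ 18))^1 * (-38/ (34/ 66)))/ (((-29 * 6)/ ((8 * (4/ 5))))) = 120384/ 493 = 244.19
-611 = -611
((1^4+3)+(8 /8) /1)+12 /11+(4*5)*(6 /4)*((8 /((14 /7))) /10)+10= 309 /11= 28.09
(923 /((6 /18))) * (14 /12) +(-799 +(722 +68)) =6443 /2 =3221.50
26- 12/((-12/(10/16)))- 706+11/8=-678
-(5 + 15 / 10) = -13 / 2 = -6.50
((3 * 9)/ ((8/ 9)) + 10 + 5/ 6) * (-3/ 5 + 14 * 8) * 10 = 550873/ 12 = 45906.08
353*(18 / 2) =3177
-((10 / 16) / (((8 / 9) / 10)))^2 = -50625 / 1024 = -49.44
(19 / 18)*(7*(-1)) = -7.39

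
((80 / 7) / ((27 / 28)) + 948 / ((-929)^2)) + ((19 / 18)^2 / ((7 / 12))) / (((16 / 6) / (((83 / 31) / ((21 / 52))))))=391754188829 / 23597267022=16.60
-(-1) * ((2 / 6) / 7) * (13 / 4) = 13 / 84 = 0.15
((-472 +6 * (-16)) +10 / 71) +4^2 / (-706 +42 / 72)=-341305502 / 601015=-567.88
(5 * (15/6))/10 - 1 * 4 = -2.75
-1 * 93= -93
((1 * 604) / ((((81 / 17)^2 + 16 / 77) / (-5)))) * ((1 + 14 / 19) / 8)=-554433495 / 19373198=-28.62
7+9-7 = 9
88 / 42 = 44 / 21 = 2.10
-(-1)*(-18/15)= -6/5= -1.20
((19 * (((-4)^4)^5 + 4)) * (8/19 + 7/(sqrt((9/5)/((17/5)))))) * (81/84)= 59373627900120/7 + 47004122087595 * sqrt(17)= 202284907049456.56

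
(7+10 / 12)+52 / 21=433 / 42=10.31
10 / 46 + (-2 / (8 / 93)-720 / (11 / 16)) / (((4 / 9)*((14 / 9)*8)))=-193.34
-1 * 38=-38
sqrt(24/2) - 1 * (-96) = 2 * sqrt(3)+96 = 99.46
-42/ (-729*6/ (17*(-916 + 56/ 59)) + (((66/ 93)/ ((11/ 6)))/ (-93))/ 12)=-18522041076/ 123847747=-149.55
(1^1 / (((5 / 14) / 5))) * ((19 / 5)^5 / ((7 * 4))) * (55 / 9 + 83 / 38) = 369720677 / 112500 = 3286.41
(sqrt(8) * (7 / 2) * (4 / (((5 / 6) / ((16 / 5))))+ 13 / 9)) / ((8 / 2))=26467 * sqrt(2) / 900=41.59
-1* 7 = -7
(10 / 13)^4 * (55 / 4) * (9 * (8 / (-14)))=-4950000 / 199927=-24.76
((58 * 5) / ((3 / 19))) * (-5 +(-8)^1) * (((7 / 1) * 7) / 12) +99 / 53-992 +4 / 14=-657691079 / 6678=-98486.24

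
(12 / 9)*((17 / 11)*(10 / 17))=40 / 33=1.21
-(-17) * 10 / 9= 170 / 9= 18.89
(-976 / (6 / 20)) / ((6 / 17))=-82960 / 9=-9217.78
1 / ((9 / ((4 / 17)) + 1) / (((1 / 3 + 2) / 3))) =28 / 1413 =0.02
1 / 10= 0.10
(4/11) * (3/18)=2/33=0.06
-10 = -10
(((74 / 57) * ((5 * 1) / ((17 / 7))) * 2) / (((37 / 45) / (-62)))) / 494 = -65100 / 79781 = -0.82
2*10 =20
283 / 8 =35.38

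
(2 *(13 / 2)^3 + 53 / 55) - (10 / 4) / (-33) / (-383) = 139082953 / 252780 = 550.21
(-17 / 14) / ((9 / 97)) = -1649 / 126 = -13.09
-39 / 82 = -0.48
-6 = -6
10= 10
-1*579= -579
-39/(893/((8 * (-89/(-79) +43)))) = -1087632/70547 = -15.42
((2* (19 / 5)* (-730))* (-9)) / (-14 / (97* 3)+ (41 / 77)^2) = 86149626948 / 406165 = 212105.00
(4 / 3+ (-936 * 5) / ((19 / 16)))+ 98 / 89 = -19980610 / 5073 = -3938.62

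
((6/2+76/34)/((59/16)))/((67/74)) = 105376/67201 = 1.57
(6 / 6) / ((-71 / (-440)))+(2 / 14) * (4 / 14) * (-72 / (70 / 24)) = 5.19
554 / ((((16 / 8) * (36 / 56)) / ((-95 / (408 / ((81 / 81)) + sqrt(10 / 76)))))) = -271991840 / 2710983 + 52630 * sqrt(190) / 8132949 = -100.24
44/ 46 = 22/ 23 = 0.96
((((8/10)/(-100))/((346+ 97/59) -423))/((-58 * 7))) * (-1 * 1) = 59/225634500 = 0.00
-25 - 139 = -164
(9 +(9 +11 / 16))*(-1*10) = -186.88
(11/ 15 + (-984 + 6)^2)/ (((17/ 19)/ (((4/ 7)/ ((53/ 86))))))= 93773763256/ 94605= 991213.61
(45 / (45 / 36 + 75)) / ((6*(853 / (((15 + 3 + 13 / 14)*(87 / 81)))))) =0.00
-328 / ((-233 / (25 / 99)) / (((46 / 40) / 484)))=4715 / 5582214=0.00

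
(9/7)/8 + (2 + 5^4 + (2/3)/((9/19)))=950395/1512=628.57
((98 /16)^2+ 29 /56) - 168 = -58225 /448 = -129.97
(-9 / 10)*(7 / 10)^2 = -441 / 1000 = -0.44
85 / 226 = 0.38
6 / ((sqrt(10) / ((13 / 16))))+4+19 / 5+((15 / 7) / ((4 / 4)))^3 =39 * sqrt(10) / 80+30252 / 1715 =19.18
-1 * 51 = -51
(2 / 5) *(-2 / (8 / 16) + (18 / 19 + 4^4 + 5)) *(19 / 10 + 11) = 632229 / 475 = 1331.01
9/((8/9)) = 81/8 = 10.12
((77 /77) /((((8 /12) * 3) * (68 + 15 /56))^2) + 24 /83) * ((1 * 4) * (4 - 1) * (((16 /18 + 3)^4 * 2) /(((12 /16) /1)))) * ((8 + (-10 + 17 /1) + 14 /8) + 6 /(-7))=267746950353400000 /7958967406227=33640.92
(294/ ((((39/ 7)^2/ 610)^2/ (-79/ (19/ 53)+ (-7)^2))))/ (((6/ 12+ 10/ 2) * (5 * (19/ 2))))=-20732878557440/ 278384067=-74475.81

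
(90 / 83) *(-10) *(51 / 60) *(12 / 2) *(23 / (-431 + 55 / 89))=521985 / 176624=2.96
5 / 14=0.36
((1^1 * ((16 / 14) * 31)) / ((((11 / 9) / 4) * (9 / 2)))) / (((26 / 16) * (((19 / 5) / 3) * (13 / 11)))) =238080 / 22477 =10.59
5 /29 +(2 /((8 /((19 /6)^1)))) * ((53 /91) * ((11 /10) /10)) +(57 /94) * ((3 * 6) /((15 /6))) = 4.59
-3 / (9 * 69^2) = -0.00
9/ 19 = 0.47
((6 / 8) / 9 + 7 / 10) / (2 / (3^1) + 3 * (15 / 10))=0.15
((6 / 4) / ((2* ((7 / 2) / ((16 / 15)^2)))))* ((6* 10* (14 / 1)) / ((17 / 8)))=8192 / 85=96.38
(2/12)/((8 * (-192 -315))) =-1/24336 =-0.00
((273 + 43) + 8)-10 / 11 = 3554 / 11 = 323.09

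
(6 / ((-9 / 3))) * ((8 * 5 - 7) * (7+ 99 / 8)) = -5115 / 4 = -1278.75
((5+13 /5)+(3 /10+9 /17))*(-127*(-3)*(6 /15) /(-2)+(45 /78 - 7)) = -15391853 /22100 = -696.46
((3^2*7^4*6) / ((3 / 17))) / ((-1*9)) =-81634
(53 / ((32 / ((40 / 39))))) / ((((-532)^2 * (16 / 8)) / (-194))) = -25705 / 44151744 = -0.00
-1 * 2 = -2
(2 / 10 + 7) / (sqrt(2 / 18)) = 108 / 5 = 21.60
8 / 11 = 0.73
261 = 261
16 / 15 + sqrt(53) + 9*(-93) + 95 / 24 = -33279 / 40 + sqrt(53) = -824.69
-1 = -1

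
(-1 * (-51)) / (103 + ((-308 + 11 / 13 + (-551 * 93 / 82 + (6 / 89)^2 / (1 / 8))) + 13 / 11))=-0.06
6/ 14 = 3/ 7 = 0.43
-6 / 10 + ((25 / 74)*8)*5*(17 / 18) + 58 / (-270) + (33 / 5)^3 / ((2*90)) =33829007 / 2497500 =13.55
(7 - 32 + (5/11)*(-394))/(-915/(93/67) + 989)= -69595/112464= -0.62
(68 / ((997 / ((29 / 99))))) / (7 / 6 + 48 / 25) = 98600 / 15233163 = 0.01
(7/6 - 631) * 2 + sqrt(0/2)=-3779/3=-1259.67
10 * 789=7890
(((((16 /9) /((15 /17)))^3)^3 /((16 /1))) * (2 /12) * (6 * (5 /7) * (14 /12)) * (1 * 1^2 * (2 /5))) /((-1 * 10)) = -1.14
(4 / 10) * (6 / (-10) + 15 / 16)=27 / 200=0.14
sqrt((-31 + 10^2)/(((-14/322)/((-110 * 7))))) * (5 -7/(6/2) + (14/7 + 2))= 460 * sqrt(2310)/3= 7369.58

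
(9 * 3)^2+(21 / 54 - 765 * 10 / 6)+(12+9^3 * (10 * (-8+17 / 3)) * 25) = -7664105 / 18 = -425783.61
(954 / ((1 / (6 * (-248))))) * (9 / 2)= -6387984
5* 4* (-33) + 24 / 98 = -32328 / 49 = -659.76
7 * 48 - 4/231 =77612/231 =335.98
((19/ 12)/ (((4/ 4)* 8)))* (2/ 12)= 19/ 576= 0.03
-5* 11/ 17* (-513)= 28215/ 17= 1659.71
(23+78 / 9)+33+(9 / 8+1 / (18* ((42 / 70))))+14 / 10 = 72667 / 1080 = 67.28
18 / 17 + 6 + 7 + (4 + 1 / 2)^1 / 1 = 631 / 34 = 18.56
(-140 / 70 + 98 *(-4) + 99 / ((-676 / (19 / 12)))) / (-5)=1066003 / 13520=78.85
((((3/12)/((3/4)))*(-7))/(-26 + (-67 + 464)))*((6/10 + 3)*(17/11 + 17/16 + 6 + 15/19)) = -18855/88616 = -0.21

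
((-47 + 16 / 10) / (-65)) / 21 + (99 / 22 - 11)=-88271 / 13650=-6.47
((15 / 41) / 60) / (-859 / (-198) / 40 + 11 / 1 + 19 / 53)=104940 / 197348047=0.00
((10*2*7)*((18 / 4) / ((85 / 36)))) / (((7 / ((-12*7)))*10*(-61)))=27216 / 5185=5.25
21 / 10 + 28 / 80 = 49 / 20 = 2.45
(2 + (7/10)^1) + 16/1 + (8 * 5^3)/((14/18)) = 91309/70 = 1304.41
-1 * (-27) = 27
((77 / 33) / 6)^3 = 343 / 5832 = 0.06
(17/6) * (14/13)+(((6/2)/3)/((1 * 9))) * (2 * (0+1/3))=1097/351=3.13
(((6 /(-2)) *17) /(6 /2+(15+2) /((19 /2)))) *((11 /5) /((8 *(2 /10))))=-10659 /728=-14.64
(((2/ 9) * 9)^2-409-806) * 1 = -1211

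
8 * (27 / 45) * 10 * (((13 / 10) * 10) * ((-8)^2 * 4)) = 159744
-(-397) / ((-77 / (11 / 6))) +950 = 39503 / 42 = 940.55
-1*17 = -17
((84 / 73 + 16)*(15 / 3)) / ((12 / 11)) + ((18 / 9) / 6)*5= 5860 / 73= 80.27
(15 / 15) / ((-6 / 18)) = -3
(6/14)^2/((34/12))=54/833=0.06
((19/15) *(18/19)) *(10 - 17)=-42/5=-8.40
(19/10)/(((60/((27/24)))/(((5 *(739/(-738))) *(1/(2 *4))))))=-14041/629760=-0.02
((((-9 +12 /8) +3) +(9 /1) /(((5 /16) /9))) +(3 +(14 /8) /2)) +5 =10543 /40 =263.58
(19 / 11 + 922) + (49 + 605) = 17355 / 11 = 1577.73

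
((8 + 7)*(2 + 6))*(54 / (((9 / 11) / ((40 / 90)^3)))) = 56320 / 81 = 695.31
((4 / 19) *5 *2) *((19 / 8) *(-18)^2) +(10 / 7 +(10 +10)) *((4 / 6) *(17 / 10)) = 11510 / 7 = 1644.29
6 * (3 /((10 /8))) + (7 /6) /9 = 14.53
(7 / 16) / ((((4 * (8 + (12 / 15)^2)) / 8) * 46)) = 175 / 79488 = 0.00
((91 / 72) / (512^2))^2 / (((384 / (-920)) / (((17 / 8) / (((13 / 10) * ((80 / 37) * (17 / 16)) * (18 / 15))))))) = -0.00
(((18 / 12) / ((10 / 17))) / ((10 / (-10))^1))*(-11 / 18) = 187 / 120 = 1.56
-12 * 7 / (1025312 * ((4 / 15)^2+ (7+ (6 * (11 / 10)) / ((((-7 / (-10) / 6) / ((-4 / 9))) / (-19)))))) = -0.00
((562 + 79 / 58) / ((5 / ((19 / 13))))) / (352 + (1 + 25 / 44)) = 2731630 / 5864989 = 0.47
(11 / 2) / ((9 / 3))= 11 / 6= 1.83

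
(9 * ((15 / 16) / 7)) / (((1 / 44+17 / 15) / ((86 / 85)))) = 191565 / 181594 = 1.05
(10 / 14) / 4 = 5 / 28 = 0.18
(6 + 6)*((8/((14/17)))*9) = 7344/7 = 1049.14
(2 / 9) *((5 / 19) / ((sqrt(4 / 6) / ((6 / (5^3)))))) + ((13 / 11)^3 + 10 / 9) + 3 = 2 *sqrt(6) / 1425 + 69020 / 11979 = 5.77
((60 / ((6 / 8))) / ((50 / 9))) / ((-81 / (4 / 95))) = -32 / 4275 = -0.01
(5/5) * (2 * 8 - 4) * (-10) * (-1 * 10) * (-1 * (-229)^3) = 14410786800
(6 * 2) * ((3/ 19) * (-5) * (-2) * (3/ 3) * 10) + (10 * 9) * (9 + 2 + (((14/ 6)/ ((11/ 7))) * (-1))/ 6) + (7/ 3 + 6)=730790/ 627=1165.53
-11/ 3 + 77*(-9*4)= -8327/ 3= -2775.67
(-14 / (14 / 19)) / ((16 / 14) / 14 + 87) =-931 / 4267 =-0.22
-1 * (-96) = 96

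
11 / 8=1.38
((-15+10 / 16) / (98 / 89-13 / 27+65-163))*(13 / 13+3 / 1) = 55269 / 93602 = 0.59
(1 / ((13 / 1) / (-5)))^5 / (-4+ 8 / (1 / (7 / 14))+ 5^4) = -5 / 371293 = -0.00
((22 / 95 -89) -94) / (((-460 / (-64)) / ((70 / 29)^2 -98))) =21535120544 / 9187925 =2343.85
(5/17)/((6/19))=0.93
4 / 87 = 0.05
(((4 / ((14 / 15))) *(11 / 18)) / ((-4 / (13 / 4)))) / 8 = -715 / 2688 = -0.27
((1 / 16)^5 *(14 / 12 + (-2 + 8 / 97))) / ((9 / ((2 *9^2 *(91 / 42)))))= -5681 / 203423744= -0.00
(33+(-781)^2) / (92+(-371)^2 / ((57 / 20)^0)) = 609994 / 137733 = 4.43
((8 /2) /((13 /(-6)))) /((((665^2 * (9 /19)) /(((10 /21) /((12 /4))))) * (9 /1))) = -16 /102936015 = -0.00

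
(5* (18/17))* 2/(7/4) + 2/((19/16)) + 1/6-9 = -14905/13566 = -1.10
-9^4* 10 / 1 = -65610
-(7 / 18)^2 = -49 / 324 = -0.15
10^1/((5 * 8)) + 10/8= 3/2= 1.50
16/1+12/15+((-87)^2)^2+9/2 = 572897823/10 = 57289782.30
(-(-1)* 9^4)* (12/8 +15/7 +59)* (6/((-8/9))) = -155357919/56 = -2774248.55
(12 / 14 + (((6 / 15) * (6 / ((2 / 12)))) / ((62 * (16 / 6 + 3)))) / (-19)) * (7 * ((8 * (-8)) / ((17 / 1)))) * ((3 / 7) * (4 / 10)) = -115059456 / 29788675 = -3.86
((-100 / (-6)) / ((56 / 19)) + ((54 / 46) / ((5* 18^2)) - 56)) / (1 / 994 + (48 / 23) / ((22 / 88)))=-17264644 / 2863065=-6.03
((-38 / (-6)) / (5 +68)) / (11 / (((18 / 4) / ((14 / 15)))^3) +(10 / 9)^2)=15582375 / 239364956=0.07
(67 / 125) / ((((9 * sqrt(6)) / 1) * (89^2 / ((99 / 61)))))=737 * sqrt(6) / 362385750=0.00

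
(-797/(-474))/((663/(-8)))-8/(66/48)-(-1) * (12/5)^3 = 1725314548/216055125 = 7.99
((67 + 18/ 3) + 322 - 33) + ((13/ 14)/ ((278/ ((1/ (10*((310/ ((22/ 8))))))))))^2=843135943623700449/ 2329104816640000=362.00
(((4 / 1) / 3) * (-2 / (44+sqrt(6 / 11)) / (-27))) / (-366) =-0.00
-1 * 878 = -878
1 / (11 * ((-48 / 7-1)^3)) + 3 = 5490032 / 1830125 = 3.00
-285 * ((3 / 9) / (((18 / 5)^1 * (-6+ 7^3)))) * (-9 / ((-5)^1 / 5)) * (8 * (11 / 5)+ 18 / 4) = -20995 / 1348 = -15.57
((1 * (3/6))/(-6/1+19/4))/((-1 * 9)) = 2/45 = 0.04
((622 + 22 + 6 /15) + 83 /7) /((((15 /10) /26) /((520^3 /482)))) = 16794050790400 /5061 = 3318326573.88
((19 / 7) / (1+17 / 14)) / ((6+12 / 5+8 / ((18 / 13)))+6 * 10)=0.02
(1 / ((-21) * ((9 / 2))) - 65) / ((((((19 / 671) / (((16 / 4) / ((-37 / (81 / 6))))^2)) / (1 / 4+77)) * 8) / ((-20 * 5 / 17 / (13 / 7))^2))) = -601864426721250 / 1270403251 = -473758.57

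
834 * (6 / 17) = 5004 / 17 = 294.35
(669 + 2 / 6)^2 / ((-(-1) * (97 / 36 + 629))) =16128256 / 22741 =709.21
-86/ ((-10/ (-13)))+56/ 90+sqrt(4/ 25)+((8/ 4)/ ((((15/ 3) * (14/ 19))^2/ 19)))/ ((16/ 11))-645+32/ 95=-5050969901/ 6703200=-753.52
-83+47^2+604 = 2730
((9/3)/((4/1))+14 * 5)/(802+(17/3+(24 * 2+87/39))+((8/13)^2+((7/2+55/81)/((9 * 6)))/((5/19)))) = 522988245/6346602527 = 0.08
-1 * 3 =-3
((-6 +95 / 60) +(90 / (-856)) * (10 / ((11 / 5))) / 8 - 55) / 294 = -3360179 / 16609824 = -0.20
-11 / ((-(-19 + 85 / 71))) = -781 / 1264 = -0.62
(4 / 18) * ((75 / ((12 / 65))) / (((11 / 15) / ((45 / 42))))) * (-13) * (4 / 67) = -528125 / 5159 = -102.37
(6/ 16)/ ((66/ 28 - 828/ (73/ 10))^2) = 261121/ 8589831414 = 0.00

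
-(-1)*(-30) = -30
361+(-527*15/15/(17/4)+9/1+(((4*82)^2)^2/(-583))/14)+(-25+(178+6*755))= -5767043279/4081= -1413144.64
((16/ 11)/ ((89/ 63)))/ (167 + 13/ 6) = 0.01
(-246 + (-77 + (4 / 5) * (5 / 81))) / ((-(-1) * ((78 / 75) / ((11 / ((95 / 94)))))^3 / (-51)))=7681600228292375 / 406869021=18879786.45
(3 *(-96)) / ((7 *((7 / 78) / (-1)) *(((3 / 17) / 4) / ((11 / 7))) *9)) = 622336 / 343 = 1814.39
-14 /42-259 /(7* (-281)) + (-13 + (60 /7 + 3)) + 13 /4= 38233 /23604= 1.62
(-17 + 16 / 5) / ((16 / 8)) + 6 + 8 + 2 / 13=943 / 130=7.25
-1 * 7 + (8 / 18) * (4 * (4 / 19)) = -1133 / 171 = -6.63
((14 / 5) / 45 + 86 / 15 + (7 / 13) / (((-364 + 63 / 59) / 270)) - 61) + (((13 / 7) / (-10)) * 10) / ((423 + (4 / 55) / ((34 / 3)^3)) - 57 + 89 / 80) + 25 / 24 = -269548888237426951 / 4939649864112600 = -54.57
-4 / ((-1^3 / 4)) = 16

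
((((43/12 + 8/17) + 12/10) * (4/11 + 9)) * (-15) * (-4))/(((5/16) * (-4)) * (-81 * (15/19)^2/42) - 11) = -11158767032/35904187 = -310.79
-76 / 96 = -19 / 24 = -0.79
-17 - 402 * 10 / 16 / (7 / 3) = -3491 / 28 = -124.68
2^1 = 2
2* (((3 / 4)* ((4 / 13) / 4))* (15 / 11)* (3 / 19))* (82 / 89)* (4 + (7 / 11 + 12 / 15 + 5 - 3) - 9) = -95202 / 2659943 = -0.04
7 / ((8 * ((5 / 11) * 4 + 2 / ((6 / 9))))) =77 / 424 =0.18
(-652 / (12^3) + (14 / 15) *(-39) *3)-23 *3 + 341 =350833 / 2160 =162.42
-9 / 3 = -3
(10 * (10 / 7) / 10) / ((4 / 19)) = 95 / 14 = 6.79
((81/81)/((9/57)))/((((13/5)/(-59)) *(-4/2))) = 5605/78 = 71.86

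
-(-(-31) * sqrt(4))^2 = -3844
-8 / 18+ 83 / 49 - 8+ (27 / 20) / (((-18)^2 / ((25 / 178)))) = -8477761 / 1255968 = -6.75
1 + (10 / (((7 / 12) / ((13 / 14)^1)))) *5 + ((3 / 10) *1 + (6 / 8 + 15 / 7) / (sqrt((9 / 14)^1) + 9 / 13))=4563 *sqrt(14) / 1204 + 723203 / 10535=82.83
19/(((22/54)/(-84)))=-43092/11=-3917.45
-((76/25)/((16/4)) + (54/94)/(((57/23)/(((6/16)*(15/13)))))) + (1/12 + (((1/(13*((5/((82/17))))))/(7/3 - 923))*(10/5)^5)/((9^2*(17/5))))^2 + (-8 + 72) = 442648500271898880409943/7009850015912336533200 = 63.15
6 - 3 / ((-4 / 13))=63 / 4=15.75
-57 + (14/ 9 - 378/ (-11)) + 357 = 33256/ 99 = 335.92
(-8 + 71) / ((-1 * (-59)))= 63 / 59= 1.07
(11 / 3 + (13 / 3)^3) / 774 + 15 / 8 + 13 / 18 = 226291 / 83592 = 2.71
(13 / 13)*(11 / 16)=11 / 16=0.69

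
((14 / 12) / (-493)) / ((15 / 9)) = -7 / 4930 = -0.00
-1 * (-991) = 991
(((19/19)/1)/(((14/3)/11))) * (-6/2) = -99/14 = -7.07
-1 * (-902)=902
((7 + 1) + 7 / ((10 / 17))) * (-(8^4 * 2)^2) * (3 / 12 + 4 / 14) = -5007998976 / 7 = -715428425.14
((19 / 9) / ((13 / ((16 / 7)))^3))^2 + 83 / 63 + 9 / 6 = 2.82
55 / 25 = 11 / 5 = 2.20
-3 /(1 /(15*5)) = -225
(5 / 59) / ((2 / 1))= 5 / 118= 0.04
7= 7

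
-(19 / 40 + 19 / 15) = -209 / 120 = -1.74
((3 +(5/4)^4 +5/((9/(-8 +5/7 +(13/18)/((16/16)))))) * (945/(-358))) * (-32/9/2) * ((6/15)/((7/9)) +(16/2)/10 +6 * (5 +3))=224855513/541296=415.40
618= 618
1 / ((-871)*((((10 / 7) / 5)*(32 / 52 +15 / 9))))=-21 / 11926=-0.00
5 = 5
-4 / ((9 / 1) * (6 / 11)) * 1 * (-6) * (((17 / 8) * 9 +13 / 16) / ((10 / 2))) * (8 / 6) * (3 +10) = 45617 / 135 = 337.90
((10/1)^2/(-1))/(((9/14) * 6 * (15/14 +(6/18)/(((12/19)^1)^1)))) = -19600/1209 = -16.21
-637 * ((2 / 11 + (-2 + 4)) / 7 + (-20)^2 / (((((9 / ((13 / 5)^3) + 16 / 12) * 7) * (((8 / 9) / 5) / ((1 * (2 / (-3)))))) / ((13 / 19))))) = 128148308652 / 2542067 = 50411.07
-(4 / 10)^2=-4 / 25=-0.16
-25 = -25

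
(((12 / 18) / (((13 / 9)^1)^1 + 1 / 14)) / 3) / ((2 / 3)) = 42 / 191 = 0.22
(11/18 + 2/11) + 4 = 949/198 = 4.79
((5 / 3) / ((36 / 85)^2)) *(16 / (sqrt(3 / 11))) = 36125 *sqrt(33) / 729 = 284.67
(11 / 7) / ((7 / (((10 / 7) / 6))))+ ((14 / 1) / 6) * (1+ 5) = 14461 / 1029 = 14.05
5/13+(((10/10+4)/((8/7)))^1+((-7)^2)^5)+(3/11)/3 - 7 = 323151682397/1144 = 282475246.85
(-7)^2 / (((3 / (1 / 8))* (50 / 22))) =539 / 600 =0.90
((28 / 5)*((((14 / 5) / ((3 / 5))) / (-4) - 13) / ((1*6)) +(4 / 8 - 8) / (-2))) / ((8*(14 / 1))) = 5 / 72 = 0.07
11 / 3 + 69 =218 / 3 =72.67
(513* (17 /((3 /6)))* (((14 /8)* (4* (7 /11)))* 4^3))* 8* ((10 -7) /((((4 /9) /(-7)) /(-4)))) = 7518504122.18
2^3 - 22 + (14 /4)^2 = -7 /4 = -1.75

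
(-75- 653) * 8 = -5824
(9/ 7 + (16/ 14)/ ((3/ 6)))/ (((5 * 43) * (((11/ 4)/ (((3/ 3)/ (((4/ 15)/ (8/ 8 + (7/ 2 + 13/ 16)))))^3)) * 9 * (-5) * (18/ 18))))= -230296875/ 216989696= -1.06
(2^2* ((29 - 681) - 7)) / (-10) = 1318 / 5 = 263.60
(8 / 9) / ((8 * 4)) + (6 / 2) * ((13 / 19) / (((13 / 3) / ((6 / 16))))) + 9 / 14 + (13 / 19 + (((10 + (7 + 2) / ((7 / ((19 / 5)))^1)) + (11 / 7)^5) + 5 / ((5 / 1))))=3103982023 / 114959880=27.00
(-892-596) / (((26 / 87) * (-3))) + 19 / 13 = 21595 / 13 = 1661.15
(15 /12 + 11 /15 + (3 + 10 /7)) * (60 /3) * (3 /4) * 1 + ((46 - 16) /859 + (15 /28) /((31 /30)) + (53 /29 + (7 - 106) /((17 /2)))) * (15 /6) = 13419356583 /183793358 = 73.01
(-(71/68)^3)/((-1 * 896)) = 357911/281731072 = 0.00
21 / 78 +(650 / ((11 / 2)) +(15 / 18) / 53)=2693579 / 22737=118.47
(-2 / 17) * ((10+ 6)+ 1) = -2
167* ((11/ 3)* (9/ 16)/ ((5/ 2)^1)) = 5511/ 40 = 137.78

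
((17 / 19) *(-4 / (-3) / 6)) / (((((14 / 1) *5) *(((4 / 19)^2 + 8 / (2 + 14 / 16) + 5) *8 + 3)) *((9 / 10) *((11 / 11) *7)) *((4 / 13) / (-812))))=-5601466 / 308904435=-0.02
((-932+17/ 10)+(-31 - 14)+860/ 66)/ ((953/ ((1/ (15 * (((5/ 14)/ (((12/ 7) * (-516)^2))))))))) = -112732435392/ 1310375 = -86030.67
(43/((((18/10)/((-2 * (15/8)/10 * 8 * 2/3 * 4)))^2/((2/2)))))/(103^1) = 68800/8343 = 8.25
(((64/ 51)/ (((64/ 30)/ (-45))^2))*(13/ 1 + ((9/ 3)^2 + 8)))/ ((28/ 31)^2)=2189278125/ 106624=20532.70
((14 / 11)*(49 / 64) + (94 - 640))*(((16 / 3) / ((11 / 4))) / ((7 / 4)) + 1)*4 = -13347209 / 2904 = -4596.15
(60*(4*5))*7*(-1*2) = -16800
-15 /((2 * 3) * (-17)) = 5 /34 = 0.15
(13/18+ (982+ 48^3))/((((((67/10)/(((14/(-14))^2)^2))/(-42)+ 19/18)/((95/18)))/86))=56518674.61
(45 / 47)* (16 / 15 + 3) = 183 / 47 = 3.89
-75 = -75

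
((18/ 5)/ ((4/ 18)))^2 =6561/ 25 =262.44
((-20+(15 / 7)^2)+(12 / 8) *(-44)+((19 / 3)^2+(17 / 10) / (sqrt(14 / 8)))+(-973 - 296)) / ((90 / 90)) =-577841 / 441+17 *sqrt(7) / 35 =-1309.01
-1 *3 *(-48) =144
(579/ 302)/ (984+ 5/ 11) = 6369/ 3270358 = 0.00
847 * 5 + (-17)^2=4524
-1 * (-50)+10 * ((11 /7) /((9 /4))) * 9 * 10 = 4750 /7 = 678.57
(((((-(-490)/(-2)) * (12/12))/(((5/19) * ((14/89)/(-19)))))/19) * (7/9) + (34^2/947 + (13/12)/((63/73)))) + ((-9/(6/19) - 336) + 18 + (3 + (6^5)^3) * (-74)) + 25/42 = -24909915249041572255/715932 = -34793688854586.15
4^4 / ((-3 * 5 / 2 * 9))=-512 / 135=-3.79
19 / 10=1.90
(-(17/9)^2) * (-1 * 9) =289/9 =32.11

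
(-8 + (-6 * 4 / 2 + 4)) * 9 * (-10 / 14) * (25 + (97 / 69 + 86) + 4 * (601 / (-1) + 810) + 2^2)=2253120 / 23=97961.74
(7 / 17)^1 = 7 / 17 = 0.41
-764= -764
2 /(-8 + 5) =-2 /3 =-0.67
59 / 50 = 1.18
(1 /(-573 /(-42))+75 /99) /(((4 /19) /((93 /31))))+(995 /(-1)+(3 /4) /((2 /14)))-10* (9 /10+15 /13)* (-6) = -23343855 /27313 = -854.68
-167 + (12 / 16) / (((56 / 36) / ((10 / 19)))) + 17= -149.75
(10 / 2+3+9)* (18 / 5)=306 / 5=61.20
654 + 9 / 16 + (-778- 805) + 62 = -866.44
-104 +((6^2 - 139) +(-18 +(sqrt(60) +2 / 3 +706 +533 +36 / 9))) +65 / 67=2 * sqrt(15) +204947 / 201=1027.38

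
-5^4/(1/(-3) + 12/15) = -9375/7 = -1339.29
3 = 3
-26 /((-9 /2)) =52 /9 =5.78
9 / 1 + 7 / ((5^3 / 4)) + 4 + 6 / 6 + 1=1903 / 125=15.22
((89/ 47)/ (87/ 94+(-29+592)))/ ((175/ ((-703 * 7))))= -125134/ 1325225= -0.09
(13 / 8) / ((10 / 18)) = 117 / 40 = 2.92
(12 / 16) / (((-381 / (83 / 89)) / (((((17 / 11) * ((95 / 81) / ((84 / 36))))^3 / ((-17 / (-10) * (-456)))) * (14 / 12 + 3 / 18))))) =5412066875 / 3656450482481412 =0.00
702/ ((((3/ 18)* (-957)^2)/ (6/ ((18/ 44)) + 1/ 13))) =6900/ 101761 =0.07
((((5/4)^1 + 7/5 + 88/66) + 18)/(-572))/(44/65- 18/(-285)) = -25061/482592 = -0.05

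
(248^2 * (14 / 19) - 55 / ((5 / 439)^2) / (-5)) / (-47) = -2768.43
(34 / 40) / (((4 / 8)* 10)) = 17 / 100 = 0.17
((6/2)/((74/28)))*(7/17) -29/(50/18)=-156819/15725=-9.97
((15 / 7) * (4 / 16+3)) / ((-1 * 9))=-65 / 84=-0.77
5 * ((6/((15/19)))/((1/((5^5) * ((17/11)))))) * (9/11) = 18168750/121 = 150154.96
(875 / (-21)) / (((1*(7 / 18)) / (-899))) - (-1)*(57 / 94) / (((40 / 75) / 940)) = 2726925 / 28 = 97390.18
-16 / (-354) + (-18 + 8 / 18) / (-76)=5573 / 20178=0.28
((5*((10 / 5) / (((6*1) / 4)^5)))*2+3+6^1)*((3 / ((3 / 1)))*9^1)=2827 / 27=104.70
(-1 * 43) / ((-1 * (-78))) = -43 / 78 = -0.55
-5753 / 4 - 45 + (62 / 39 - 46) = -238315 / 156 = -1527.66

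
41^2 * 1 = 1681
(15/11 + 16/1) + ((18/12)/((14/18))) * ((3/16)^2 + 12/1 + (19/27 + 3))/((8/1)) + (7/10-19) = 643811/225280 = 2.86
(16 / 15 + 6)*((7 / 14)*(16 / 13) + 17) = 24274 / 195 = 124.48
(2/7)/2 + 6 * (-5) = -209/7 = -29.86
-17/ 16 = -1.06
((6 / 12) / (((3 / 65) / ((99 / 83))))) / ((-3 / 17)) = -12155 / 166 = -73.22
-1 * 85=-85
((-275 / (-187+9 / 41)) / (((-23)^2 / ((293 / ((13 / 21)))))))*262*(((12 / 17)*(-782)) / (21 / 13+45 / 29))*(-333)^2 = -16700257883241900 / 2503619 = -6670447014.20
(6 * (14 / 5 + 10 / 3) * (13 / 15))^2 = 5721664 / 5625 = 1017.18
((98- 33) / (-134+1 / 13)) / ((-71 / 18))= 15210 / 123611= 0.12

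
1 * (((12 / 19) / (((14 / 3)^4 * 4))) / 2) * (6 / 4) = 729 / 2919616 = 0.00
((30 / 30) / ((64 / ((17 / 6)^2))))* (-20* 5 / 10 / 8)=-1445 / 9216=-0.16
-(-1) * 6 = 6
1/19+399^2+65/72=217788275/1368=159201.96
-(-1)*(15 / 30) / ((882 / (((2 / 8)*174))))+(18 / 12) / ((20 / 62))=27487 / 5880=4.67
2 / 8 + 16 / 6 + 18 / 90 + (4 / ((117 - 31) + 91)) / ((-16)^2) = 176533 / 56640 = 3.12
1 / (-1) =-1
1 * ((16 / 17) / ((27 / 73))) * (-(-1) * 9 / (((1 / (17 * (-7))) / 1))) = -8176 / 3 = -2725.33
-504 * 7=-3528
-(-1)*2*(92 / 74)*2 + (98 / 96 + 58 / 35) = 475583 / 62160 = 7.65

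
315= 315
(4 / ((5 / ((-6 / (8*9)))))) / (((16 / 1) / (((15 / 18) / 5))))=-1 / 1440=-0.00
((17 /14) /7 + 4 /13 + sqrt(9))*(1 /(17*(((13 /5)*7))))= 22175 /1970878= 0.01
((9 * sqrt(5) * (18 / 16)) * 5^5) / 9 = 28125 * sqrt(5) / 8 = 7861.18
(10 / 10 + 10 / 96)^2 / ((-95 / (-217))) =609553 / 218880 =2.78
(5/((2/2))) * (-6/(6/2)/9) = -1.11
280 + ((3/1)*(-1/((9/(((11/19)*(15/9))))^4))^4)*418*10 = 113021487139987557581420296993510854856745140/403648168357092910998222390584265975074313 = 280.00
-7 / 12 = -0.58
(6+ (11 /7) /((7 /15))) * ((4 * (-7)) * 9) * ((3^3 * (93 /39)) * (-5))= 69152940 /91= 759922.42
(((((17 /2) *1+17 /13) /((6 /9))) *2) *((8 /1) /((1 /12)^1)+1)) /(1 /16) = 45664.62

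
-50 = -50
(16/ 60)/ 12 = 1/ 45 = 0.02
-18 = -18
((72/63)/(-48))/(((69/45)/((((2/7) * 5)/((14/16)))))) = -200/7889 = -0.03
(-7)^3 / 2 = -343 / 2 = -171.50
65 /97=0.67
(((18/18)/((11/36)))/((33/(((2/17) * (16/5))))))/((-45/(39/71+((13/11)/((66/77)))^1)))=-115648/72293265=-0.00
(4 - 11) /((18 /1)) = -7 /18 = -0.39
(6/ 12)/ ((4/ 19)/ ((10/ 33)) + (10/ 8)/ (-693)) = 0.72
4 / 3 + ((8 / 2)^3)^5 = 3221225476 / 3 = 1073741825.33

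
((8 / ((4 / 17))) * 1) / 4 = 17 / 2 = 8.50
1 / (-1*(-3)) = 1 / 3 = 0.33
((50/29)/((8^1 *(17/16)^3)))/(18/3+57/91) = 2329600/85913631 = 0.03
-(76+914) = -990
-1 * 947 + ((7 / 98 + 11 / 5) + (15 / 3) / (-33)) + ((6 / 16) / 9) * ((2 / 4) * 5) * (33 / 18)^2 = -628376899 / 665280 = -944.53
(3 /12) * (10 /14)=5 /28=0.18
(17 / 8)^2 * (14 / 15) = 4.21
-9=-9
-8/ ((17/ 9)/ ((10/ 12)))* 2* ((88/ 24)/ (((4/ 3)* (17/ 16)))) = -5280/ 289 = -18.27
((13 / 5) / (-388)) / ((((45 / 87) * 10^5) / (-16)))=377 / 181875000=0.00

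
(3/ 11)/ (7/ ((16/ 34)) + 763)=24/ 68453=0.00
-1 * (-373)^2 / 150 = -139129 / 150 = -927.53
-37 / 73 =-0.51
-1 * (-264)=264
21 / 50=0.42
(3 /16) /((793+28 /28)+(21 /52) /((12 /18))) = 39 /165278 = 0.00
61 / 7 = 8.71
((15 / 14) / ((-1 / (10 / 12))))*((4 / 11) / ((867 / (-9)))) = 75 / 22253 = 0.00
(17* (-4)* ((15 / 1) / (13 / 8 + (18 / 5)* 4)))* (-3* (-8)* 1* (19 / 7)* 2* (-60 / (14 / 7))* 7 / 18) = 62016000 / 641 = 96748.83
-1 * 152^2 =-23104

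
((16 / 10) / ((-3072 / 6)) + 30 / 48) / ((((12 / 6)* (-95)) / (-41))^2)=334519 / 11552000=0.03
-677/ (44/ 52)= -8801/ 11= -800.09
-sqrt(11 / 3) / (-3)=sqrt(33) / 9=0.64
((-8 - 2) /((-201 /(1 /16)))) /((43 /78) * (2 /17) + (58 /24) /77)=85085 /2633502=0.03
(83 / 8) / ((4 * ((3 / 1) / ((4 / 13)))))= 83 / 312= 0.27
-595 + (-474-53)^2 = 277134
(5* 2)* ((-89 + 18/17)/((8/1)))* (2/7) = -7475/238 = -31.41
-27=-27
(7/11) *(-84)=-588/11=-53.45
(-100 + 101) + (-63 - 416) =-478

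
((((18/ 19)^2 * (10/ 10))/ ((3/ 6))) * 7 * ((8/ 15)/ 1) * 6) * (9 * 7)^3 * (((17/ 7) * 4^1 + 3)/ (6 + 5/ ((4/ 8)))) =14420710584/ 1805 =7989313.34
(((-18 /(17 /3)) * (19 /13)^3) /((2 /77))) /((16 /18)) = -128338749 /298792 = -429.53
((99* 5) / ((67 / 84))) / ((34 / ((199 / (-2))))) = -2068605 / 1139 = -1816.16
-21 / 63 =-0.33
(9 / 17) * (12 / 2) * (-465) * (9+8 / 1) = -25110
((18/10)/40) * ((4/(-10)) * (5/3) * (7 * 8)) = -42/25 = -1.68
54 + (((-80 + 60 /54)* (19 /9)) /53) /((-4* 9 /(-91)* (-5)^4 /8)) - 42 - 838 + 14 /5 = -3976238336 /4829625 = -823.30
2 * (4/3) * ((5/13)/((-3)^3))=-40/1053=-0.04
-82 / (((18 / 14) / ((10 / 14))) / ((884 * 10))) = -402711.11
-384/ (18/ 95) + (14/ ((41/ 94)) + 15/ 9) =-81709/ 41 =-1992.90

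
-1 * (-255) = 255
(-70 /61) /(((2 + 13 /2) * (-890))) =14 /92293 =0.00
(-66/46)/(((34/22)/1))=-363/391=-0.93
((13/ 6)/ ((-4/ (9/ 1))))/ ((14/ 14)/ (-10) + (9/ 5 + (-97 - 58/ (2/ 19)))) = 195/ 25852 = 0.01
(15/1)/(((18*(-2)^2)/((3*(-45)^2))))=1265.62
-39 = -39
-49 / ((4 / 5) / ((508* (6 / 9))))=-62230 / 3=-20743.33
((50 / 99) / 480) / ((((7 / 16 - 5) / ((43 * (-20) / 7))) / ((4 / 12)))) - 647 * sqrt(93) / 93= 4300 / 455301 - 647 * sqrt(93) / 93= -67.08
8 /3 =2.67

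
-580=-580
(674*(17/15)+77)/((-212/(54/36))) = -12613/2120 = -5.95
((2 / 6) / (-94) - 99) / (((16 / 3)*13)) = -1.43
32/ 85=0.38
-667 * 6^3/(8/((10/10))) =-18009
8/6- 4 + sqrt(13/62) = -2.21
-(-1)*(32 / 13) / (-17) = -32 / 221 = -0.14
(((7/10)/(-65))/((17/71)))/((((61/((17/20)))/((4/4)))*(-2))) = 497/1586000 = 0.00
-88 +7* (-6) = -130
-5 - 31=-36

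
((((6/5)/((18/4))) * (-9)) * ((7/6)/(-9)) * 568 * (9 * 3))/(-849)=-7952/1415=-5.62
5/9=0.56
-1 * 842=-842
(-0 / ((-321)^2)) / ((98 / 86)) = 0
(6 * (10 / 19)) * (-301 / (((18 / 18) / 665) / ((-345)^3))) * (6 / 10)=15573790417500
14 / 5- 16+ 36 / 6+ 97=449 / 5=89.80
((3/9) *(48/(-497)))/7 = -16/3479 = -0.00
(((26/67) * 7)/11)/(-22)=-91/8107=-0.01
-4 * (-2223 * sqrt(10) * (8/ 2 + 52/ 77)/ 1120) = 20007 * sqrt(10)/ 539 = 117.38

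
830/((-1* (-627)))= 830/627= 1.32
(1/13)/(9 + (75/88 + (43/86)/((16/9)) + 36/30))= 1760/259311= 0.01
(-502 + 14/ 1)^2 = 238144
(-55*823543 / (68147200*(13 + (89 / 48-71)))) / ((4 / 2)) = 50421 / 8518400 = 0.01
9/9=1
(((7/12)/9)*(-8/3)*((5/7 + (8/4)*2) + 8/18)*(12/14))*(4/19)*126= -10400/513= -20.27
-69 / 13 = -5.31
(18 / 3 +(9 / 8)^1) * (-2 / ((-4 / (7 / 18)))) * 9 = 399 / 32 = 12.47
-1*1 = -1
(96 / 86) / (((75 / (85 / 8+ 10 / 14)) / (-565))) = -28702 / 301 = -95.36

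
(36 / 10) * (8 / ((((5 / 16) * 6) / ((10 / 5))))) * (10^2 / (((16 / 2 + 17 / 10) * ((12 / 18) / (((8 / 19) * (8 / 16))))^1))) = 184320 / 1843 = 100.01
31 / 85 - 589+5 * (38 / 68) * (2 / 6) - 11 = -305339 / 510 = -598.70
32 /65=0.49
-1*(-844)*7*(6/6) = 5908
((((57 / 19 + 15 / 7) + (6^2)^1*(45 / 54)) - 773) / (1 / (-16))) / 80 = 147.57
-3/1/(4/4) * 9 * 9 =-243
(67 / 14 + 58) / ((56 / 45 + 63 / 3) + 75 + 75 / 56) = 158220 / 248431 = 0.64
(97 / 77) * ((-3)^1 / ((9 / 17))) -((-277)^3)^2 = -104349553300722608 / 231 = -451729667968496.14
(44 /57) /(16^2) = 11 /3648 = 0.00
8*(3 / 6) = 4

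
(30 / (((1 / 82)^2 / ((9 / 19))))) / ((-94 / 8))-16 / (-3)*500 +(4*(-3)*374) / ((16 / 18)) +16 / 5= -140797291 / 13395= -10511.18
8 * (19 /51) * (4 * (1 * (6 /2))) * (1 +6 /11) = 608 /11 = 55.27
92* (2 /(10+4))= 92 /7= 13.14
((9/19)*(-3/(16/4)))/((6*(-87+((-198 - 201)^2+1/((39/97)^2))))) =-13689/36787314056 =-0.00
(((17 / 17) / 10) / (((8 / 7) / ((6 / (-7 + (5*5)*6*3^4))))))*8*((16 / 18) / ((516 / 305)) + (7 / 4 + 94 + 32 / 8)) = 3259753 / 93986820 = 0.03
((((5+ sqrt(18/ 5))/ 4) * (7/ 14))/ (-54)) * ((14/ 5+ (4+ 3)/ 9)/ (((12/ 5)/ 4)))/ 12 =-805/ 139968 - 161 * sqrt(10)/ 233280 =-0.01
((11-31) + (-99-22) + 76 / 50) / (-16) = 3487 / 400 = 8.72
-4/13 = -0.31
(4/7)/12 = 1/21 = 0.05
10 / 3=3.33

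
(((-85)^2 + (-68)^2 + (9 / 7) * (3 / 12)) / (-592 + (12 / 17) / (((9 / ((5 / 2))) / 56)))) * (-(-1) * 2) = -16920831 / 414848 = -40.79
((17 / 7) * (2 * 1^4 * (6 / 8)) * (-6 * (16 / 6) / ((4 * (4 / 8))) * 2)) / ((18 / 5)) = -340 / 21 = -16.19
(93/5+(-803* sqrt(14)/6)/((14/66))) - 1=88/5 - 8833* sqrt(14)/14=-2343.12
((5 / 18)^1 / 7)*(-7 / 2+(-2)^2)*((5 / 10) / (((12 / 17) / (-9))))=-85 / 672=-0.13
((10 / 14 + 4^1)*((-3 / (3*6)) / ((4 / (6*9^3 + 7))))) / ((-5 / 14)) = 48191 / 20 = 2409.55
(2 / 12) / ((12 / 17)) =17 / 72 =0.24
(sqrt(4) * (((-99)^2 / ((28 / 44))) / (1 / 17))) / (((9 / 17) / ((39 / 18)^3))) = 845095823 / 84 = 10060664.56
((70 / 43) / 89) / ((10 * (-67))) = -0.00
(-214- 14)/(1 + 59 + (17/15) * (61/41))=-140220/37937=-3.70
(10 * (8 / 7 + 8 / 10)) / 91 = 136 / 637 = 0.21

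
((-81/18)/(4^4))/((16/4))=-9/2048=-0.00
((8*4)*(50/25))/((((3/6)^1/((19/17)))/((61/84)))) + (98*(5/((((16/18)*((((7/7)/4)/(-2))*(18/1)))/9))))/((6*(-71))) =109.06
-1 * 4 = -4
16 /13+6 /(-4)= -7 /26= -0.27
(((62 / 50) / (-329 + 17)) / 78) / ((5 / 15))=-31 / 202800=-0.00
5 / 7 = 0.71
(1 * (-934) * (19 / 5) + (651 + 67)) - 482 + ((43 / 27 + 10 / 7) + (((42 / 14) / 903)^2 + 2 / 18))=-40485885067 / 12231135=-3310.07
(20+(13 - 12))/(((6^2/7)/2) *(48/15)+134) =735/4978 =0.15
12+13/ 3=49/ 3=16.33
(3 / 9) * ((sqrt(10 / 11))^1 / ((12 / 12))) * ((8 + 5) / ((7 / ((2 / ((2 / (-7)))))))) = -13 * sqrt(110) / 33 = -4.13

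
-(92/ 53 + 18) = -1046/ 53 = -19.74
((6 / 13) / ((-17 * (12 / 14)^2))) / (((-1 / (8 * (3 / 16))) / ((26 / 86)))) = 49 / 2924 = 0.02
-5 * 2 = -10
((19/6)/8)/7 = 19/336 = 0.06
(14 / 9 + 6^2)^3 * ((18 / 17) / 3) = 18694.98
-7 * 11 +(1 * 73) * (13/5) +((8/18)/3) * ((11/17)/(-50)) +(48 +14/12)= 3717091/22950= 161.96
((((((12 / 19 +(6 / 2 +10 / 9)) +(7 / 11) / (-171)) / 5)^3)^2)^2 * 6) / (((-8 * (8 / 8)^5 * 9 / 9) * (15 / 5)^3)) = -62923310813927995433674005544985236505495962624 / 4310703062850265530715883564845721044103759765625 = -0.01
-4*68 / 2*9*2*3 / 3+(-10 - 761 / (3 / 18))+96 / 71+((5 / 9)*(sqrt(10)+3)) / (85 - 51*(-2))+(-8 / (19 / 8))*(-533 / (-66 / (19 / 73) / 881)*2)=-18897680871 / 969221+5*sqrt(10) / 1683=-19497.79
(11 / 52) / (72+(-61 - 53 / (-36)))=0.02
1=1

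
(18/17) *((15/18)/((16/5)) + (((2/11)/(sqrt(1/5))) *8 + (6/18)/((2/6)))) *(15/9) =605/272 + 480 *sqrt(5)/187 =7.96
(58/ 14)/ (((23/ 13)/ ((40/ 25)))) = 3016/ 805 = 3.75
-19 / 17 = -1.12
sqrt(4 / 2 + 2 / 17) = 1.46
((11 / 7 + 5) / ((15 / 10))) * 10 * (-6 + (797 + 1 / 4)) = 242650 / 7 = 34664.29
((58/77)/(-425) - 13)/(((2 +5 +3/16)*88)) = -850966/41397125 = -0.02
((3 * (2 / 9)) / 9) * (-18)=-4 / 3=-1.33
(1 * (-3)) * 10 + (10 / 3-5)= -95 / 3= -31.67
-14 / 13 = -1.08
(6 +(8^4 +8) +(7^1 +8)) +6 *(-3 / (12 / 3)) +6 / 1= 8253 / 2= 4126.50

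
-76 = -76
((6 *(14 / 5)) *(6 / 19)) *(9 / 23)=4536 / 2185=2.08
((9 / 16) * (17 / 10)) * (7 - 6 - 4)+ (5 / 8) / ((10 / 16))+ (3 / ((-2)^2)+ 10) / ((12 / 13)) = 4693 / 480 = 9.78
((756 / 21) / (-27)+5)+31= 104 / 3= 34.67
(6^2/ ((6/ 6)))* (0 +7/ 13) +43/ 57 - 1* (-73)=69016/ 741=93.14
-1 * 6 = -6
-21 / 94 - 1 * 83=-7823 / 94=-83.22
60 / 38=30 / 19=1.58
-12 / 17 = -0.71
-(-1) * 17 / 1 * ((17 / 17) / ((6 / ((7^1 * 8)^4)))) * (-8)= -668745728 / 3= -222915242.67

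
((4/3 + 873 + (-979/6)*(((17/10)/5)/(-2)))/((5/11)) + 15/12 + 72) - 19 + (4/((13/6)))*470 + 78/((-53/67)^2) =332065516691/109551000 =3031.15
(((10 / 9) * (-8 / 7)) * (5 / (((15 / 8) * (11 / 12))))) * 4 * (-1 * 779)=7976960 / 693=11510.76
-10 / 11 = -0.91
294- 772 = -478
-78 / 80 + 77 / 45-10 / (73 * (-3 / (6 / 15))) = 3965 / 5256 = 0.75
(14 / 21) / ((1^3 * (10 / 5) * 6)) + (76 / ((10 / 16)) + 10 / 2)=126.66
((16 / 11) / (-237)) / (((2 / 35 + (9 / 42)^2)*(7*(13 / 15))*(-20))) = 560 / 1140997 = 0.00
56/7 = 8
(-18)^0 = 1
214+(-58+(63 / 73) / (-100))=1138737 / 7300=155.99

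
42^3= 74088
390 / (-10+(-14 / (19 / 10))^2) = 361 / 41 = 8.80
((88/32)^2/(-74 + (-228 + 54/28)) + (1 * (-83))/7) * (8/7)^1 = -2795393/205849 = -13.58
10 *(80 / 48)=50 / 3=16.67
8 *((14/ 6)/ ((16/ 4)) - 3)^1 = -58/ 3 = -19.33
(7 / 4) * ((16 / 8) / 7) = 1 / 2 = 0.50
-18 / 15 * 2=-2.40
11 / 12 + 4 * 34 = 1643 / 12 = 136.92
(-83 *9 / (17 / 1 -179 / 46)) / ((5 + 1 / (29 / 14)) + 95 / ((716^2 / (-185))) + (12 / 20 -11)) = 283811488160 / 24660830901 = 11.51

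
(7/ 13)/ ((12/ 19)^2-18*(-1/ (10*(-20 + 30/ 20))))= 467495/ 261846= 1.79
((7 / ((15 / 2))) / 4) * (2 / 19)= 7 / 285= 0.02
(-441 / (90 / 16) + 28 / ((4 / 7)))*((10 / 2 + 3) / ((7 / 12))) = -2016 / 5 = -403.20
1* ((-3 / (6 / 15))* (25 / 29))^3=-52734375 / 195112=-270.28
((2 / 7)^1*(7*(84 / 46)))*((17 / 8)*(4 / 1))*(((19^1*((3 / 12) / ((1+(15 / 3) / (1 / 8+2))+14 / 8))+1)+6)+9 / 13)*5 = 138869430 / 103753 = 1338.46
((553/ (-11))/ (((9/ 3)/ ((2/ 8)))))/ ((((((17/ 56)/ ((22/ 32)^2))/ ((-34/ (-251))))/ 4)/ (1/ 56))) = -6083/ 96384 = -0.06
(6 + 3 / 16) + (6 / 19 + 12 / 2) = 3801 / 304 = 12.50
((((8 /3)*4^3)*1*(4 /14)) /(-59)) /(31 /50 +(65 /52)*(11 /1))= -102400 /1780443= -0.06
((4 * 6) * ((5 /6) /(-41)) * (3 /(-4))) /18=5 /246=0.02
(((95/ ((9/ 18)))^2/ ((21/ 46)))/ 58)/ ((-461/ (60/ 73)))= -16606000/ 6831559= -2.43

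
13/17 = 0.76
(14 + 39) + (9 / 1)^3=782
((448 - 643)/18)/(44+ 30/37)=-2405/9948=-0.24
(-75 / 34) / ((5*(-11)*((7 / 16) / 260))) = 31200 / 1309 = 23.83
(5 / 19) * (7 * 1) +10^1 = 225 / 19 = 11.84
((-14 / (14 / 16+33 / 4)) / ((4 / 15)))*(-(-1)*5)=-2100 / 73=-28.77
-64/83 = -0.77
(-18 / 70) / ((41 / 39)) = -351 / 1435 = -0.24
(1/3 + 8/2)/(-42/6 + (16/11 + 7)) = 143/48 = 2.98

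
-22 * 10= -220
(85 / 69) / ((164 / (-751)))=-63835 / 11316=-5.64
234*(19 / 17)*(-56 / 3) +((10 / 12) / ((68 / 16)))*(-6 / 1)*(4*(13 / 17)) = -1411904 / 289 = -4885.48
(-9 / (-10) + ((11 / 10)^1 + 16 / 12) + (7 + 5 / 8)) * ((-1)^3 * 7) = -1841 / 24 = -76.71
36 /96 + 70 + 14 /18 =5123 /72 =71.15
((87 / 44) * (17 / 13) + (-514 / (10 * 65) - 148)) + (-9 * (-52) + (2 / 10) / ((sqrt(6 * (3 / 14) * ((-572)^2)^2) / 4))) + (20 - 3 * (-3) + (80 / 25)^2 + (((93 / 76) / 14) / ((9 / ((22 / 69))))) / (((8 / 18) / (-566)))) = sqrt(7) / 1226940 + 31241006057 / 87487400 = 357.09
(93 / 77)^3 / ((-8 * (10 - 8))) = -0.11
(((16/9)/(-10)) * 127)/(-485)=1016/21825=0.05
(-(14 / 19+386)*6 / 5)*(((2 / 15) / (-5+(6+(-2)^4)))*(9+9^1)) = -529056 / 8075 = -65.52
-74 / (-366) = 37 / 183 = 0.20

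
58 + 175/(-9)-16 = 203/9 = 22.56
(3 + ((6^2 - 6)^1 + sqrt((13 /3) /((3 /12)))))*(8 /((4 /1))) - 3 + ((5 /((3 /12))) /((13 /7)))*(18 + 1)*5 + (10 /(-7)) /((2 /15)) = 4*sqrt(39) /3 + 97858 /91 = 1083.69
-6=-6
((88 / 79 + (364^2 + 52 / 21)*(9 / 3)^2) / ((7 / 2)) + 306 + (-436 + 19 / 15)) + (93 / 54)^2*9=237329292863 / 696780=340608.65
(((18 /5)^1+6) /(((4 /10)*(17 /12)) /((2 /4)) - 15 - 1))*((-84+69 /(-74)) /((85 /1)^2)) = 90504 /11922695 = 0.01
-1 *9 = -9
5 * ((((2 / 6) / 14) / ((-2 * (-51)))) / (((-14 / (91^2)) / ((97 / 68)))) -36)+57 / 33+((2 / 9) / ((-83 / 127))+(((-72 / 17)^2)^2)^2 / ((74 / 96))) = 9102975050686197374063 / 67866641888953248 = 134130.33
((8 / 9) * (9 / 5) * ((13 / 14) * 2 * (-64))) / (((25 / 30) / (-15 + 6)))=359424 / 175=2053.85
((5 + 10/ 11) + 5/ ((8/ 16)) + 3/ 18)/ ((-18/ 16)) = -4244/ 297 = -14.29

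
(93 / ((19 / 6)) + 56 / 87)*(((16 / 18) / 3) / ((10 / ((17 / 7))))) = 674696 / 312417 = 2.16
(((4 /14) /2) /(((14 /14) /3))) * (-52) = -156 /7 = -22.29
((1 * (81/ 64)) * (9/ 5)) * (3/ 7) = 2187/ 2240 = 0.98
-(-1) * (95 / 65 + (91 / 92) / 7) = 1917 / 1196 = 1.60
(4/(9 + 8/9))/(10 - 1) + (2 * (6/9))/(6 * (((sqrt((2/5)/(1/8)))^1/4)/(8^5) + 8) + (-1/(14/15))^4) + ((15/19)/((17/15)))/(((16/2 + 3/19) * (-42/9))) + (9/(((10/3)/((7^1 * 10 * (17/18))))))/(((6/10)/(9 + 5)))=51469628681855230958973117637/12357494672359856906090862 - 377801998336 * sqrt(5)/18819226720739545911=4165.05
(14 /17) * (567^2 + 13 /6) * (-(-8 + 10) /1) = -27005258 /51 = -529514.86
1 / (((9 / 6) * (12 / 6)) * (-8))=-1 / 24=-0.04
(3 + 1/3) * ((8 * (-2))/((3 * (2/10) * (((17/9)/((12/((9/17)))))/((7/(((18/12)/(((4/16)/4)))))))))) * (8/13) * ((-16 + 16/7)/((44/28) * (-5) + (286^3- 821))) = 71680/638624181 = 0.00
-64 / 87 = -0.74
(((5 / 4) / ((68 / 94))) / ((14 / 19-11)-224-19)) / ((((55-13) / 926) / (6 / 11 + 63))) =-481679735 / 50391264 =-9.56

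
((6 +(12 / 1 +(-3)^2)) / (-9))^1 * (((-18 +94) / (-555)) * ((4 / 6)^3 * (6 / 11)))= 1216 / 18315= 0.07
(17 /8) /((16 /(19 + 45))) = 8.50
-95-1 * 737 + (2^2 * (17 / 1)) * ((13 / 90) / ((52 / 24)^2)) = -53944 / 65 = -829.91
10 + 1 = 11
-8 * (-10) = 80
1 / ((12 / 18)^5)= 243 / 32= 7.59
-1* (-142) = 142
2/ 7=0.29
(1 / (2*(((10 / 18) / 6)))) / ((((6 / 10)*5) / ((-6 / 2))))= -27 / 5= -5.40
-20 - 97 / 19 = -477 / 19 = -25.11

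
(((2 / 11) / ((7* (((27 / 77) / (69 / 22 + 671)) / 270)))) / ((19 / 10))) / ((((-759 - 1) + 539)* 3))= -10.70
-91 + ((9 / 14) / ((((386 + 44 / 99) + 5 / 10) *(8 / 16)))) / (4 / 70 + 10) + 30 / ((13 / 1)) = -282677651 / 3187184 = -88.69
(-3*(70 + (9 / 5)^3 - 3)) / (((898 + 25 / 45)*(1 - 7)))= 0.04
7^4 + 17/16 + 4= 38497/16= 2406.06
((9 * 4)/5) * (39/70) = 702/175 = 4.01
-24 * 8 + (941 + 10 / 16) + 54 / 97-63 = 533253 / 776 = 687.18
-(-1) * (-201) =-201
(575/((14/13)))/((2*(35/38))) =28405/98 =289.85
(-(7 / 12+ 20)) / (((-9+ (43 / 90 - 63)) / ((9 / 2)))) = 33345 / 25748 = 1.30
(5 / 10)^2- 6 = -23 / 4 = -5.75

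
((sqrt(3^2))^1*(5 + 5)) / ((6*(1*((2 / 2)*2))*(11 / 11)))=5 / 2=2.50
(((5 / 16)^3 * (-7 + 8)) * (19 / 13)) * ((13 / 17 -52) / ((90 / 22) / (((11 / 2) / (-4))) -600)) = 202675 / 53477376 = 0.00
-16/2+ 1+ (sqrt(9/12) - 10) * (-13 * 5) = 643 - 65 * sqrt(3)/2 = 586.71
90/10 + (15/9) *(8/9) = 283/27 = 10.48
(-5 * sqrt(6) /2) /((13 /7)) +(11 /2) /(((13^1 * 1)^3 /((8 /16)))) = 11 /8788-35 * sqrt(6) /26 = -3.30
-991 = -991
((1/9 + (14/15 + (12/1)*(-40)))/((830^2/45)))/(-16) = 21553/11022400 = 0.00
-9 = -9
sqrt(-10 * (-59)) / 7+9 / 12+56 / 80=29 / 20+sqrt(590) / 7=4.92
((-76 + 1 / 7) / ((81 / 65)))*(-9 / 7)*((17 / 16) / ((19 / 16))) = 65195 / 931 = 70.03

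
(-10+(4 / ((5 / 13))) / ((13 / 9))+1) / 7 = -9 / 35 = -0.26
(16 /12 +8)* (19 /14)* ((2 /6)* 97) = 3686 /9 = 409.56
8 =8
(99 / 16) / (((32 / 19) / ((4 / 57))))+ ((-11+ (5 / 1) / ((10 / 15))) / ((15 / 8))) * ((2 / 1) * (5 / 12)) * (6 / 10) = -1297 / 1920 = -0.68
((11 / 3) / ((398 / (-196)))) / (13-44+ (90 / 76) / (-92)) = 3768688 / 64727337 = 0.06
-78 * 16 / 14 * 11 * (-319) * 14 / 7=4379232 / 7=625604.57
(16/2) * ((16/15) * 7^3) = 43904/15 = 2926.93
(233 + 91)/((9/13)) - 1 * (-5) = 473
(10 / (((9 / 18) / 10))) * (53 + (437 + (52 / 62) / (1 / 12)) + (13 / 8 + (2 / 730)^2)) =100337.90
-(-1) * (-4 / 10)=-2 / 5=-0.40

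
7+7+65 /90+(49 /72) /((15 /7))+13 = 30283 /1080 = 28.04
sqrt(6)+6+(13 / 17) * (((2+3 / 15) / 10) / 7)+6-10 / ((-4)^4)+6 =sqrt(6)+6848677 / 380800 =20.43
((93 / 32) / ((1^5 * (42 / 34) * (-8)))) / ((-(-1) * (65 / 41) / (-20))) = 21607 / 5824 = 3.71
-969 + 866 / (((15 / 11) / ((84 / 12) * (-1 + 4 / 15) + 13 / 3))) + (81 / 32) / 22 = -1476.94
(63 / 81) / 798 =1 / 1026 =0.00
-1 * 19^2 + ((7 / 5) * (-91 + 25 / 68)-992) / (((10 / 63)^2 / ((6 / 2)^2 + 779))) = -297451585453 / 8500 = -34994304.17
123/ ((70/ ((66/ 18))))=451/ 70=6.44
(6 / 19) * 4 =24 / 19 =1.26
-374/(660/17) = -289/30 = -9.63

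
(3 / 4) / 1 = 3 / 4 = 0.75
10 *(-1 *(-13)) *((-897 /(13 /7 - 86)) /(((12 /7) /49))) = 46663435 /1178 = 39612.42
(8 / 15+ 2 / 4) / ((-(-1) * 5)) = 31 / 150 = 0.21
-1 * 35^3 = -42875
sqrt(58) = 7.62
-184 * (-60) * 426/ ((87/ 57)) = 89357760/ 29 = 3081302.07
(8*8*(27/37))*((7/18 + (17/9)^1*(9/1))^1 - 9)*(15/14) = 108720/259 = 419.77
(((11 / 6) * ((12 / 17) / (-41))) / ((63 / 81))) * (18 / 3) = -1188 / 4879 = -0.24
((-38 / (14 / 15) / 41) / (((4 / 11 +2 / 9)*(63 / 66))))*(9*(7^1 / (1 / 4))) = -3724380 / 8323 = -447.48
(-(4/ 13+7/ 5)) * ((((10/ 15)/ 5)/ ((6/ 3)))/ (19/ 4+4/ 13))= -148/ 6575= -0.02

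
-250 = -250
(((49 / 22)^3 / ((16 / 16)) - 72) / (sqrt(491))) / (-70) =649007 *sqrt(491) / 365971760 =0.04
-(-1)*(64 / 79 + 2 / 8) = 335 / 316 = 1.06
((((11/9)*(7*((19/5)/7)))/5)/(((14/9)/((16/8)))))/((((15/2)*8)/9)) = 627/3500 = 0.18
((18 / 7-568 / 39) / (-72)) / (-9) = -1637 / 88452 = -0.02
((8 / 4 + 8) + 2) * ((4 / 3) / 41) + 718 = 29454 / 41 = 718.39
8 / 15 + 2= 38 / 15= 2.53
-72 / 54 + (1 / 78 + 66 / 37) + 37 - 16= 61943 / 2886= 21.46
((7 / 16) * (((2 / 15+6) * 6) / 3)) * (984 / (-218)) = -13202 / 545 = -24.22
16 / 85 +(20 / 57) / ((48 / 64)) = 9536 / 14535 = 0.66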